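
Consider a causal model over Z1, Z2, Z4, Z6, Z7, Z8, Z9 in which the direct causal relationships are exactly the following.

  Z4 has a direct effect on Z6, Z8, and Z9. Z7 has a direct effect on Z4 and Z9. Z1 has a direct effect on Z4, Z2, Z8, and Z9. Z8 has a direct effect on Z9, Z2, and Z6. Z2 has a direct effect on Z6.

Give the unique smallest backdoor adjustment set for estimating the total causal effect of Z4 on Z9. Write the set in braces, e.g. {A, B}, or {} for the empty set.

{Z1, Z7}

Variables eligible for adjustment (non-descendants of Z4, excluding Z4 and Z9): {Z1, Z7}.
Backdoor paths from Z4 to Z9:
  P1: Z4 <- Z1 -> Z8 -> Z9
  P2: Z4 <- Z1 -> Z9
  P3: Z4 <- Z1 -> Z2 <- Z8 -> Z9
  P4: Z4 <- Z1 -> Z2 -> Z6 <- Z8 -> Z9
  P5: Z4 <- Z7 -> Z9
The empty set is not sufficient: P1 (Z4 <- Z1 -> Z8 -> Z9) has no collider blocking it and no conditioned non-collider, so it is open.
Try {Z1, Z7}:
  P1: blocked at fork node Z1 ∈ conditioning set.
  P2: blocked at fork node Z1 ∈ conditioning set.
  P3: blocked at fork node Z1 ∈ conditioning set.
  P4: blocked at fork node Z1 ∈ conditioning set.
  P5: blocked at fork node Z7 ∈ conditioning set.
{Z1, Z7} contains no descendant of Z4 and blocks every backdoor path.
Every element of {Z1, Z7} is needed (dropping Z1 leaves P1 open; dropping Z7 leaves P5 open), so no proper subset is valid.
Among all size-2 subsets of the eligible variables, only {Z1, Z7} blocks every backdoor path, so it is the unique smallest valid adjustment set.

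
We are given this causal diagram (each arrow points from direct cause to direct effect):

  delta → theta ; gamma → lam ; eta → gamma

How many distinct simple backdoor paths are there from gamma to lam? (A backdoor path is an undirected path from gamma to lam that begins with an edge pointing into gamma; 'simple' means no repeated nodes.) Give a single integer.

0

A backdoor path from gamma to lam is any simple undirected path whose first edge points into gamma (i.e. leaves gamma via a parent).
Parents of gamma: {eta}.
No simple path from any parent of gamma reaches lam without revisiting gamma, so there are no backdoor paths.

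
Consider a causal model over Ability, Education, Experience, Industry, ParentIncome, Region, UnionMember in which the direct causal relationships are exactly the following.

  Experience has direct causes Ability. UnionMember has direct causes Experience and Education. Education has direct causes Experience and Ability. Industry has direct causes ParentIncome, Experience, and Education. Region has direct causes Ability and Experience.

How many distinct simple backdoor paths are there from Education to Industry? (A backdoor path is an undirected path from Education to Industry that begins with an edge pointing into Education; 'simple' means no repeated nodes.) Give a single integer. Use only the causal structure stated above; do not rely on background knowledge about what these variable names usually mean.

A backdoor path from Education to Industry is any simple undirected path whose first edge points into Education (i.e. leaves Education via a parent).
Parents of Education: {Ability, Experience}.
Enumerating:
  P1: Education <- Ability -> Experience -> Industry
  P2: Education <- Ability -> Region <- Experience -> Industry
  P3: Education <- Experience -> Industry
That exhausts the simple backdoor paths. Count: 3.

3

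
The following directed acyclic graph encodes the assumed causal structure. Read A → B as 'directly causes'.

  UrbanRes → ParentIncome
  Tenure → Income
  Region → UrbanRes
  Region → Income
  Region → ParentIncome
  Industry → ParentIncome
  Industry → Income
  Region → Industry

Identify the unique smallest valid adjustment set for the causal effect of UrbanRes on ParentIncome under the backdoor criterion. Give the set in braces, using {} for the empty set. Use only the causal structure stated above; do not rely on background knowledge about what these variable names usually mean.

Variables eligible for adjustment (non-descendants of UrbanRes, excluding UrbanRes and ParentIncome): {Income, Industry, Region, Tenure}.
Backdoor paths from UrbanRes to ParentIncome:
  P1: UrbanRes <- Region -> Industry -> ParentIncome
  P2: UrbanRes <- Region -> Income <- Industry -> ParentIncome
  P3: UrbanRes <- Region -> ParentIncome
The empty set is not sufficient: P1 (UrbanRes <- Region -> Industry -> ParentIncome) has no collider blocking it and no conditioned non-collider, so it is open.
Try {Region}:
  P1: blocked at fork node Region ∈ conditioning set.
  P2: blocked at fork node Region ∈ conditioning set.
  P3: blocked at fork node Region ∈ conditioning set.
{Region} contains no descendant of UrbanRes and blocks every backdoor path.
No other singleton works — e.g. {Industry} leaves P3 open — so {Region} is the unique smallest valid adjustment set.

{Region}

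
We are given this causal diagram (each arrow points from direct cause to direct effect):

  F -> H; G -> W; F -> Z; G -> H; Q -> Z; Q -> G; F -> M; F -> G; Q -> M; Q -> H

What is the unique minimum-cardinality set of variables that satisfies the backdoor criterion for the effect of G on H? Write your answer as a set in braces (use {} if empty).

Variables eligible for adjustment (non-descendants of G, excluding G and H): {F, M, Q, Z}.
Backdoor paths from G to H:
  P1: G <- Q -> M <- F -> H
  P2: G <- Q -> Z <- F -> H
  P3: G <- Q -> H
  P4: G <- F -> M <- Q -> H
  P5: G <- F -> Z <- Q -> H
  P6: G <- F -> H
The empty set is not sufficient: P3 (G <- Q -> H) has no collider blocking it and no conditioned non-collider, so it is open.
Try {F, Q}:
  P1: blocked at fork node Q ∈ conditioning set.
  P2: blocked at fork node Q ∈ conditioning set.
  P3: blocked at fork node Q ∈ conditioning set.
  P4: blocked at fork node F ∈ conditioning set.
  P5: blocked at fork node F ∈ conditioning set.
  P6: blocked at fork node F ∈ conditioning set.
{F, Q} contains no descendant of G and blocks every backdoor path.
Every element of {F, Q} is needed (dropping F leaves P6 open; dropping Q leaves P3 open), so no proper subset is valid.
Among all size-2 subsets of the eligible variables, only {F, Q} blocks every backdoor path, so it is the unique smallest valid adjustment set.

{F, Q}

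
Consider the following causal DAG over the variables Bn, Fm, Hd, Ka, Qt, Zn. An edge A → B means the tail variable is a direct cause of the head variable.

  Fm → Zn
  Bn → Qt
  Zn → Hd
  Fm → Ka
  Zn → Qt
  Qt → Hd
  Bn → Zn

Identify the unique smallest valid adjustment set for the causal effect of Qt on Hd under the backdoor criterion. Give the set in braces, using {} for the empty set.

Variables eligible for adjustment (non-descendants of Qt, excluding Qt and Hd): {Bn, Fm, Ka, Zn}.
Backdoor paths from Qt to Hd:
  P1: Qt <- Bn -> Zn -> Hd
  P2: Qt <- Zn -> Hd
The empty set is not sufficient: P1 (Qt <- Bn -> Zn -> Hd) has no collider blocking it and no conditioned non-collider, so it is open.
Try {Zn}:
  P1: blocked at chain node Zn ∈ conditioning set.
  P2: blocked at fork node Zn ∈ conditioning set.
{Zn} contains no descendant of Qt and blocks every backdoor path.
No other singleton works — e.g. {Bn} leaves P2 open — so {Zn} is the unique smallest valid adjustment set.

{Zn}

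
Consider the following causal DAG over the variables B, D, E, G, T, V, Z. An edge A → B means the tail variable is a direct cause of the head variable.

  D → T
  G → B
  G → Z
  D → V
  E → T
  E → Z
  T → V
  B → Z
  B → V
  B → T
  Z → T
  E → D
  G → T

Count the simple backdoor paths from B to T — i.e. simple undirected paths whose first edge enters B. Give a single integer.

5

A backdoor path from B to T is any simple undirected path whose first edge points into B (i.e. leaves B via a parent).
Parents of B: {G}.
Enumerating:
  P1: B <- G -> Z <- E -> D -> T
  P2: B <- G -> Z <- E -> D -> V <- T
  P3: B <- G -> Z <- E -> T
  P4: B <- G -> Z -> T
  P5: B <- G -> T
That exhausts the simple backdoor paths. Count: 5.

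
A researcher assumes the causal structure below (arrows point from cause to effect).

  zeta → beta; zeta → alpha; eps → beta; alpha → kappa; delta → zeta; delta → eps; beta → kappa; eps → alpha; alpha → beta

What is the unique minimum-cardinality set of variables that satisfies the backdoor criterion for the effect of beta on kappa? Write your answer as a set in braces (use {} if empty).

Variables eligible for adjustment (non-descendants of beta, excluding beta and kappa): {alpha, delta, eps, zeta}.
Backdoor paths from beta to kappa:
  P1: beta <- zeta <- delta -> eps -> alpha -> kappa
  P2: beta <- zeta -> alpha -> kappa
  P3: beta <- eps <- delta -> zeta -> alpha -> kappa
  P4: beta <- eps -> alpha -> kappa
  P5: beta <- alpha -> kappa
The empty set is not sufficient: P1 (beta <- zeta <- delta -> eps -> alpha -> kappa) has no collider blocking it and no conditioned non-collider, so it is open.
Try {alpha}:
  P1: blocked at chain node alpha ∈ conditioning set.
  P2: blocked at chain node alpha ∈ conditioning set.
  P3: blocked at chain node alpha ∈ conditioning set.
  P4: blocked at chain node alpha ∈ conditioning set.
  P5: blocked at fork node alpha ∈ conditioning set.
{alpha} contains no descendant of beta and blocks every backdoor path.
No other singleton works — e.g. {delta} leaves P2 open — so {alpha} is the unique smallest valid adjustment set.

{alpha}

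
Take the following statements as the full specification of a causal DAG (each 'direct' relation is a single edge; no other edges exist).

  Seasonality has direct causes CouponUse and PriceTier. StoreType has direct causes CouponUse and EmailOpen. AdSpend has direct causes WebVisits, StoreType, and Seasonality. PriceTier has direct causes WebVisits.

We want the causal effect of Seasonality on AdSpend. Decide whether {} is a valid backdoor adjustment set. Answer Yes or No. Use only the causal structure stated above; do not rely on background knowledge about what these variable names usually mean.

Backdoor paths from Seasonality to AdSpend (paths whose first edge points into Seasonality):
  P1: Seasonality <- PriceTier <- WebVisits -> AdSpend
  P2: Seasonality <- CouponUse -> StoreType -> AdSpend
Condition 1 (no descendant of Seasonality in the set): holds — descendants of Seasonality are {AdSpend}; none are in {}.
Condition 2 (every backdoor path blocked by {}):
  P1: open — no interior node is in the conditioning set.
  P2: open — no interior node is in the conditioning set.
{} does not satisfy the backdoor criterion.

No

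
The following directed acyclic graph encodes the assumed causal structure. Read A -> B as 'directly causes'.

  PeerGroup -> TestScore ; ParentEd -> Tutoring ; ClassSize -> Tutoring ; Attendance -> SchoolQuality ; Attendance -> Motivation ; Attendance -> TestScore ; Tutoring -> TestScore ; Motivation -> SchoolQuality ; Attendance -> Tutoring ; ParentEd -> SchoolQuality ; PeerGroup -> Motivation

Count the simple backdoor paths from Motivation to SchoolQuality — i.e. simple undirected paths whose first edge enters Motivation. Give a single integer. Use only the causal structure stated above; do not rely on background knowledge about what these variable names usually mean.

A backdoor path from Motivation to SchoolQuality is any simple undirected path whose first edge points into Motivation (i.e. leaves Motivation via a parent).
Parents of Motivation: {Attendance, PeerGroup}.
Enumerating:
  P1: Motivation <- Attendance -> Tutoring <- ParentEd -> SchoolQuality
  P2: Motivation <- Attendance -> TestScore <- Tutoring <- ParentEd -> SchoolQuality
  P3: Motivation <- Attendance -> SchoolQuality
  P4: Motivation <- PeerGroup -> TestScore <- Attendance -> Tutoring <- ParentEd -> SchoolQuality
  P5: Motivation <- PeerGroup -> TestScore <- Attendance -> SchoolQuality
  P6: Motivation <- PeerGroup -> TestScore <- Tutoring <- Attendance -> SchoolQuality
  P7: Motivation <- PeerGroup -> TestScore <- Tutoring <- ParentEd -> SchoolQuality
That exhausts the simple backdoor paths. Count: 7.

7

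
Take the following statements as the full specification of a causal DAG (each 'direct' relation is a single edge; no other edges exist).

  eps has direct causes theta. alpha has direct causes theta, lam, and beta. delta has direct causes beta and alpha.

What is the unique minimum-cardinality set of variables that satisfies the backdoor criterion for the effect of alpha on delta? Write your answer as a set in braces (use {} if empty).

{beta}

Variables eligible for adjustment (non-descendants of alpha, excluding alpha and delta): {beta, eps, lam, theta}.
Backdoor paths from alpha to delta:
  P1: alpha <- beta -> delta
The empty set is not sufficient: P1 (alpha <- beta -> delta) has no collider blocking it and no conditioned non-collider, so it is open.
Try {beta}:
  P1: blocked at fork node beta ∈ conditioning set.
{beta} contains no descendant of alpha and blocks every backdoor path.
No other singleton works — e.g. {theta} leaves P1 open — so {beta} is the unique smallest valid adjustment set.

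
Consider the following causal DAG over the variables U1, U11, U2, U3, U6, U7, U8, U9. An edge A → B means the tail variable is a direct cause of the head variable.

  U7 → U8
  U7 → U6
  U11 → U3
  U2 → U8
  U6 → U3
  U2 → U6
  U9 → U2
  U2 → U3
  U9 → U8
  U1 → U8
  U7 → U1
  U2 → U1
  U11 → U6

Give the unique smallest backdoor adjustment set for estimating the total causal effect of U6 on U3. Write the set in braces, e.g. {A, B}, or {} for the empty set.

Variables eligible for adjustment (non-descendants of U6, excluding U6 and U3): {U1, U11, U2, U7, U8, U9}.
Backdoor paths from U6 to U3:
  P1: U6 <- U2 -> U3
  P2: U6 <- U11 -> U3
  P3: U6 <- U7 -> U1 <- U2 -> U3
  P4: U6 <- U7 -> U1 -> U8 <- U9 -> U2 -> U3
  P5: U6 <- U7 -> U1 -> U8 <- U2 -> U3
  P6: U6 <- U7 -> U8 <- U9 -> U2 -> U3
  P7: U6 <- U7 -> U8 <- U2 -> U3
  P8: U6 <- U7 -> U8 <- U1 <- U2 -> U3
The empty set is not sufficient: P1 (U6 <- U2 -> U3) has no collider blocking it and no conditioned non-collider, so it is open.
Try {U11, U2}:
  P1: blocked at fork node U2 ∈ conditioning set.
  P2: blocked at fork node U11 ∈ conditioning set.
  P3: blocked at collider U1 (neither it nor any descendant is in the conditioning set).
  P4: blocked at collider U8 (neither it nor any descendant is in the conditioning set).
  P5: blocked at collider U8 (neither it nor any descendant is in the conditioning set).
  P6: blocked at collider U8 (neither it nor any descendant is in the conditioning set).
  P7: blocked at collider U8 (neither it nor any descendant is in the conditioning set).
  P8: blocked at collider U8 (neither it nor any descendant is in the conditioning set).
{U11, U2} contains no descendant of U6 and blocks every backdoor path.
Every element of {U11, U2} is needed (dropping U11 leaves P2 open; dropping U2 leaves P1 open), so no proper subset is valid.
Among all size-2 subsets of the eligible variables, only {U11, U2} blocks every backdoor path, so it is the unique smallest valid adjustment set.

{U11, U2}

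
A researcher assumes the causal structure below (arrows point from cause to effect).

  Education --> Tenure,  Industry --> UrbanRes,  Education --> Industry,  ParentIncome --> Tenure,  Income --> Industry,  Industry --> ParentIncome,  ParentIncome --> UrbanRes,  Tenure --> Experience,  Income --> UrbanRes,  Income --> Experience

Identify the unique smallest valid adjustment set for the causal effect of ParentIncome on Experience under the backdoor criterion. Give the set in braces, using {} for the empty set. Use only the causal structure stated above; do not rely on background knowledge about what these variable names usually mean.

Variables eligible for adjustment (non-descendants of ParentIncome, excluding ParentIncome and Experience): {Education, Income, Industry}.
Backdoor paths from ParentIncome to Experience:
  P1: ParentIncome <- Industry <- Education -> Tenure -> Experience
  P2: ParentIncome <- Industry <- Income -> Experience
  P3: ParentIncome <- Industry -> UrbanRes <- Income -> Experience
The empty set is not sufficient: P1 (ParentIncome <- Industry <- Education -> Tenure -> Experience) has no collider blocking it and no conditioned non-collider, so it is open.
Try {Industry}:
  P1: blocked at chain node Industry ∈ conditioning set.
  P2: blocked at chain node Industry ∈ conditioning set.
  P3: blocked at fork node Industry ∈ conditioning set.
{Industry} contains no descendant of ParentIncome and blocks every backdoor path.
No other singleton works — e.g. {Education} leaves P2 open — so {Industry} is the unique smallest valid adjustment set.

{Industry}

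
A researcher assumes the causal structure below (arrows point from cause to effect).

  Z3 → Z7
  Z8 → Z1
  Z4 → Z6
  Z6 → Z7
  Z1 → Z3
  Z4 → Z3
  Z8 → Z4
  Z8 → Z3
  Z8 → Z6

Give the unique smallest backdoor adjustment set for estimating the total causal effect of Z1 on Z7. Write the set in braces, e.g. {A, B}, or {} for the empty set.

Variables eligible for adjustment (non-descendants of Z1, excluding Z1 and Z7): {Z4, Z6, Z8}.
Backdoor paths from Z1 to Z7:
  P1: Z1 <- Z8 -> Z4 -> Z6 -> Z7
  P2: Z1 <- Z8 -> Z4 -> Z3 -> Z7
  P3: Z1 <- Z8 -> Z6 <- Z4 -> Z3 -> Z7
  P4: Z1 <- Z8 -> Z6 -> Z7
  P5: Z1 <- Z8 -> Z3 <- Z4 -> Z6 -> Z7
  P6: Z1 <- Z8 -> Z3 -> Z7
The empty set is not sufficient: P1 (Z1 <- Z8 -> Z4 -> Z6 -> Z7) has no collider blocking it and no conditioned non-collider, so it is open.
Try {Z8}:
  P1: blocked at fork node Z8 ∈ conditioning set.
  P2: blocked at fork node Z8 ∈ conditioning set.
  P3: blocked at fork node Z8 ∈ conditioning set.
  P4: blocked at fork node Z8 ∈ conditioning set.
  P5: blocked at fork node Z8 ∈ conditioning set.
  P6: blocked at fork node Z8 ∈ conditioning set.
{Z8} contains no descendant of Z1 and blocks every backdoor path.
No other singleton works — e.g. {Z4} leaves P4 open — so {Z8} is the unique smallest valid adjustment set.

{Z8}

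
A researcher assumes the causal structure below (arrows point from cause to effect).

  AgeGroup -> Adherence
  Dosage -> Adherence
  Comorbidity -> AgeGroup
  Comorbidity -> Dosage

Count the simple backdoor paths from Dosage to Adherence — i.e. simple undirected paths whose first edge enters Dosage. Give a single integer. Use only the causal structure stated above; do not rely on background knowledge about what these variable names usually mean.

A backdoor path from Dosage to Adherence is any simple undirected path whose first edge points into Dosage (i.e. leaves Dosage via a parent).
Parents of Dosage: {Comorbidity}.
Enumerating:
  P1: Dosage <- Comorbidity -> AgeGroup -> Adherence
That exhausts the simple backdoor paths. Count: 1.

1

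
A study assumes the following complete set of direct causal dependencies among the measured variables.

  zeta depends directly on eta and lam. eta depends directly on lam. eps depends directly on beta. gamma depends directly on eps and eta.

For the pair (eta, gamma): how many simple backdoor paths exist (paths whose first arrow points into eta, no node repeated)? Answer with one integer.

A backdoor path from eta to gamma is any simple undirected path whose first edge points into eta (i.e. leaves eta via a parent).
Parents of eta: {lam}.
No simple path from any parent of eta reaches gamma without revisiting eta, so there are no backdoor paths.

0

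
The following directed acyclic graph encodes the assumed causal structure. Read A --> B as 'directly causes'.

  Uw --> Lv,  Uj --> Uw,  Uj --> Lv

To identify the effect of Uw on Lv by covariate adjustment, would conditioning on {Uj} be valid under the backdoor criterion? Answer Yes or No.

Backdoor paths from Uw to Lv (paths whose first edge points into Uw):
  P1: Uw <- Uj -> Lv
Condition 1 (no descendant of Uw in the set): holds — descendants of Uw are {Lv}; none are in {Uj}.
Condition 2 (every backdoor path blocked by {Uj}):
  P1: blocked at fork node Uj ∈ conditioning set.
{Uj} satisfies the backdoor criterion.

Yes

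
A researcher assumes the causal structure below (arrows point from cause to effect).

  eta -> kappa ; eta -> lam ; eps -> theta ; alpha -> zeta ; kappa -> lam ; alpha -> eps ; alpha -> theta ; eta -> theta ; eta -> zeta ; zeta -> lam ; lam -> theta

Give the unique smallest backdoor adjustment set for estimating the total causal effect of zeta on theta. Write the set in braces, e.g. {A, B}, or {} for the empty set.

{alpha, eta}

Variables eligible for adjustment (non-descendants of zeta, excluding zeta and theta): {alpha, eps, eta, kappa}.
Backdoor paths from zeta to theta:
  P1: zeta <- alpha -> eps -> theta
  P2: zeta <- alpha -> theta
  P3: zeta <- eta -> kappa -> lam -> theta
  P4: zeta <- eta -> lam -> theta
  P5: zeta <- eta -> theta
The empty set is not sufficient: P1 (zeta <- alpha -> eps -> theta) has no collider blocking it and no conditioned non-collider, so it is open.
Try {alpha, eta}:
  P1: blocked at fork node alpha ∈ conditioning set.
  P2: blocked at fork node alpha ∈ conditioning set.
  P3: blocked at fork node eta ∈ conditioning set.
  P4: blocked at fork node eta ∈ conditioning set.
  P5: blocked at fork node eta ∈ conditioning set.
{alpha, eta} contains no descendant of zeta and blocks every backdoor path.
Every element of {alpha, eta} is needed (dropping alpha leaves P1 open; dropping eta leaves P3 open), so no proper subset is valid.
Among all size-2 subsets of the eligible variables, only {alpha, eta} blocks every backdoor path, so it is the unique smallest valid adjustment set.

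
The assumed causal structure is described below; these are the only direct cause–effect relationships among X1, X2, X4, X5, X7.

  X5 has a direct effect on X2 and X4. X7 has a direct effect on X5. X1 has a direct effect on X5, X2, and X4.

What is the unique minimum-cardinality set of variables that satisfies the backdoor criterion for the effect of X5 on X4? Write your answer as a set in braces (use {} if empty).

{X1}

Variables eligible for adjustment (non-descendants of X5, excluding X5 and X4): {X1, X7}.
Backdoor paths from X5 to X4:
  P1: X5 <- X1 -> X4
The empty set is not sufficient: P1 (X5 <- X1 -> X4) has no collider blocking it and no conditioned non-collider, so it is open.
Try {X1}:
  P1: blocked at fork node X1 ∈ conditioning set.
{X1} contains no descendant of X5 and blocks every backdoor path.
No other singleton works — e.g. {X7} leaves P1 open — so {X1} is the unique smallest valid adjustment set.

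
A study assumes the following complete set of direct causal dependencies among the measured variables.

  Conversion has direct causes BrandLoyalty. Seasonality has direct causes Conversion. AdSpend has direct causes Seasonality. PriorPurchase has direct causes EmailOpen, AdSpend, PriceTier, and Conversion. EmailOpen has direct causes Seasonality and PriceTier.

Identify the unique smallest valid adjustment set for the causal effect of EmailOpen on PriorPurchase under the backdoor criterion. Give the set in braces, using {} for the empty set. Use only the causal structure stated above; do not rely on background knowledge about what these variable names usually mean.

{PriceTier, Seasonality}

Variables eligible for adjustment (non-descendants of EmailOpen, excluding EmailOpen and PriorPurchase): {AdSpend, BrandLoyalty, Conversion, PriceTier, Seasonality}.
Backdoor paths from EmailOpen to PriorPurchase:
  P1: EmailOpen <- PriceTier -> PriorPurchase
  P2: EmailOpen <- Seasonality <- Conversion -> PriorPurchase
  P3: EmailOpen <- Seasonality -> AdSpend -> PriorPurchase
The empty set is not sufficient: P1 (EmailOpen <- PriceTier -> PriorPurchase) has no collider blocking it and no conditioned non-collider, so it is open.
Try {PriceTier, Seasonality}:
  P1: blocked at fork node PriceTier ∈ conditioning set.
  P2: blocked at chain node Seasonality ∈ conditioning set.
  P3: blocked at fork node Seasonality ∈ conditioning set.
{PriceTier, Seasonality} contains no descendant of EmailOpen and blocks every backdoor path.
Every element of {PriceTier, Seasonality} is needed (dropping PriceTier leaves P1 open; dropping Seasonality leaves P2 open), so no proper subset is valid.
Among all size-2 subsets of the eligible variables, only {PriceTier, Seasonality} blocks every backdoor path, so it is the unique smallest valid adjustment set.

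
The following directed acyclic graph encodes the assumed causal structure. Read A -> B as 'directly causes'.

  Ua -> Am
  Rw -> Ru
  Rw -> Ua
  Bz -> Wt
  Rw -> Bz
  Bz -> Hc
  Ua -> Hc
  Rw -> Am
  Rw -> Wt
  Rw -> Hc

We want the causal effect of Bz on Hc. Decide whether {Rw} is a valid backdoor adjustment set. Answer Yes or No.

Backdoor paths from Bz to Hc (paths whose first edge points into Bz):
  P1: Bz <- Rw -> Ua -> Hc
  P2: Bz <- Rw -> Hc
  P3: Bz <- Rw -> Am <- Ua -> Hc
Condition 1 (no descendant of Bz in the set): holds — descendants of Bz are {Hc, Wt}; none are in {Rw}.
Condition 2 (every backdoor path blocked by {Rw}):
  P1: blocked at fork node Rw ∈ conditioning set.
  P2: blocked at fork node Rw ∈ conditioning set.
  P3: blocked at fork node Rw ∈ conditioning set.
{Rw} satisfies the backdoor criterion.

Yes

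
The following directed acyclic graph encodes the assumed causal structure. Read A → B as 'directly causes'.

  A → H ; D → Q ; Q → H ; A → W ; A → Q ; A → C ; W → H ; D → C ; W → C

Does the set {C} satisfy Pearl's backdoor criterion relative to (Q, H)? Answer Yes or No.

No

Backdoor paths from Q to H (paths whose first edge points into Q):
  P1: Q <- A -> W -> H
  P2: Q <- A -> H
  P3: Q <- A -> C <- W -> H
  P4: Q <- D -> C <- A -> W -> H
  P5: Q <- D -> C <- A -> H
  P6: Q <- D -> C <- W <- A -> H
  P7: Q <- D -> C <- W -> H
Condition 1 (no descendant of Q in the set): holds — descendants of Q are {H}; none are in {C}.
Condition 2 (every backdoor path blocked by {C}):
  P1: open — no interior node is in the conditioning set.
  P2: open — no interior node is in the conditioning set.
  P3: open — collider(s) C are conditioned on (or have a conditioned descendant) and no non-collider on the path is in the set.
  P4: open — collider(s) C are conditioned on (or have a conditioned descendant) and no non-collider on the path is in the set.
  P5: open — collider(s) C are conditioned on (or have a conditioned descendant) and no non-collider on the path is in the set.
  P6: open — collider(s) C are conditioned on (or have a conditioned descendant) and no non-collider on the path is in the set.
  P7: open — collider(s) C are conditioned on (or have a conditioned descendant) and no non-collider on the path is in the set.
{C} does not satisfy the backdoor criterion.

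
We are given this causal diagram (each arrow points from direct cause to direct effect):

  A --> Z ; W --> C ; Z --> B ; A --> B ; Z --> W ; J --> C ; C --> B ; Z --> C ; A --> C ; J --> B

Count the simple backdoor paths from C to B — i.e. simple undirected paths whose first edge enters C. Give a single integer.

A backdoor path from C to B is any simple undirected path whose first edge points into C (i.e. leaves C via a parent).
Parents of C: {A, J, W, Z}.
Enumerating:
  P1: C <- A -> Z -> B
  P2: C <- A -> B
  P3: C <- Z <- A -> B
  P4: C <- Z -> B
  P5: C <- W <- Z <- A -> B
  P6: C <- W <- Z -> B
  P7: C <- J -> B
That exhausts the simple backdoor paths. Count: 7.

7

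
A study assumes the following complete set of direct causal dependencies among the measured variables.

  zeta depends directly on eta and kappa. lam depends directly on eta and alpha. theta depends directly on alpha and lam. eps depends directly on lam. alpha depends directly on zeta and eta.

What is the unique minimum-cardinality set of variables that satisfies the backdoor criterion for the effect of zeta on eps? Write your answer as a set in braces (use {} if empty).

Variables eligible for adjustment (non-descendants of zeta, excluding zeta and eps): {eta, kappa}.
Backdoor paths from zeta to eps:
  P1: zeta <- eta -> alpha -> lam -> eps
  P2: zeta <- eta -> alpha -> theta <- lam -> eps
  P3: zeta <- eta -> lam -> eps
The empty set is not sufficient: P1 (zeta <- eta -> alpha -> lam -> eps) has no collider blocking it and no conditioned non-collider, so it is open.
Try {eta}:
  P1: blocked at fork node eta ∈ conditioning set.
  P2: blocked at fork node eta ∈ conditioning set.
  P3: blocked at fork node eta ∈ conditioning set.
{eta} contains no descendant of zeta and blocks every backdoor path.
No other singleton works — e.g. {kappa} leaves P1 open — so {eta} is the unique smallest valid adjustment set.

{eta}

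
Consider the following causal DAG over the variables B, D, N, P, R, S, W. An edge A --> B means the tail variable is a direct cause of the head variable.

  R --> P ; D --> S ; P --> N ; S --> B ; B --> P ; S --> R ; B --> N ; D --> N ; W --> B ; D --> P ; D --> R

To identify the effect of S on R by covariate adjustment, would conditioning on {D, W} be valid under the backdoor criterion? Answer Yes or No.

Backdoor paths from S to R (paths whose first edge points into S):
  P1: S <- D -> R
  P2: S <- D -> P <- R
  P3: S <- D -> N <- B -> P <- R
  P4: S <- D -> N <- P <- R
Condition 1 (no descendant of S in the set): holds — descendants of S are {B, N, P, R}; none are in {D, W}.
Condition 2 (every backdoor path blocked by {D, W}):
  P1: blocked at fork node D ∈ conditioning set.
  P2: blocked at fork node D ∈ conditioning set.
  P3: blocked at fork node D ∈ conditioning set.
  P4: blocked at fork node D ∈ conditioning set.
{D, W} satisfies the backdoor criterion.

Yes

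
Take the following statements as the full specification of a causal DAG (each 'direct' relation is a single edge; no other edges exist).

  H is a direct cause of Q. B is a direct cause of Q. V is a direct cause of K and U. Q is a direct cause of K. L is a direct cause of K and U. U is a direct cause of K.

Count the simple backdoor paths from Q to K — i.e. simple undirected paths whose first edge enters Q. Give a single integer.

A backdoor path from Q to K is any simple undirected path whose first edge points into Q (i.e. leaves Q via a parent).
Parents of Q: {B, H}.
No simple path from any parent of Q reaches K without revisiting Q, so there are no backdoor paths.

0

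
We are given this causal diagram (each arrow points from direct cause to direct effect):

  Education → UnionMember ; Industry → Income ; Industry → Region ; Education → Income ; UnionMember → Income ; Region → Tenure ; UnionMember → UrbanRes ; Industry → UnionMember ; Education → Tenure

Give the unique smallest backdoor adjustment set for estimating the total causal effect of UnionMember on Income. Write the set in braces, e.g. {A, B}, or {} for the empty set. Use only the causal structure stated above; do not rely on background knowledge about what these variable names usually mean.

Variables eligible for adjustment (non-descendants of UnionMember, excluding UnionMember and Income): {Education, Industry, Region, Tenure}.
Backdoor paths from UnionMember to Income:
  P1: UnionMember <- Education -> Tenure <- Region <- Industry -> Income
  P2: UnionMember <- Education -> Income
  P3: UnionMember <- Industry -> Region -> Tenure <- Education -> Income
  P4: UnionMember <- Industry -> Income
The empty set is not sufficient: P2 (UnionMember <- Education -> Income) has no collider blocking it and no conditioned non-collider, so it is open.
Try {Education, Industry}:
  P1: blocked at fork node Education ∈ conditioning set.
  P2: blocked at fork node Education ∈ conditioning set.
  P3: blocked at fork node Industry ∈ conditioning set.
  P4: blocked at fork node Industry ∈ conditioning set.
{Education, Industry} contains no descendant of UnionMember and blocks every backdoor path.
Every element of {Education, Industry} is needed (dropping Education leaves P2 open; dropping Industry leaves P4 open), so no proper subset is valid.
Among all size-2 subsets of the eligible variables, only {Education, Industry} blocks every backdoor path, so it is the unique smallest valid adjustment set.

{Education, Industry}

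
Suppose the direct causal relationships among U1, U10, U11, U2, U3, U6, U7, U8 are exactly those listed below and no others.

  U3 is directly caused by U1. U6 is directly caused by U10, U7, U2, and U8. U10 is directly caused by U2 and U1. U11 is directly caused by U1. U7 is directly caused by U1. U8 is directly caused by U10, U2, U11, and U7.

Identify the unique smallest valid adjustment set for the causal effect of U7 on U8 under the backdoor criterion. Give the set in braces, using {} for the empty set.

Variables eligible for adjustment (non-descendants of U7, excluding U7 and U8): {U1, U10, U11, U2, U3}.
Backdoor paths from U7 to U8:
  P1: U7 <- U1 -> U10 <- U2 -> U8
  P2: U7 <- U1 -> U10 <- U2 -> U6 <- U8
  P3: U7 <- U1 -> U10 -> U8
  P4: U7 <- U1 -> U10 -> U6 <- U2 -> U8
  P5: U7 <- U1 -> U10 -> U6 <- U8
  P6: U7 <- U1 -> U11 -> U8
The empty set is not sufficient: P3 (U7 <- U1 -> U10 -> U8) has no collider blocking it and no conditioned non-collider, so it is open.
Try {U1}:
  P1: blocked at fork node U1 ∈ conditioning set.
  P2: blocked at fork node U1 ∈ conditioning set.
  P3: blocked at fork node U1 ∈ conditioning set.
  P4: blocked at fork node U1 ∈ conditioning set.
  P5: blocked at fork node U1 ∈ conditioning set.
  P6: blocked at fork node U1 ∈ conditioning set.
{U1} contains no descendant of U7 and blocks every backdoor path.
No other singleton works — e.g. {U2} leaves P3 open — so {U1} is the unique smallest valid adjustment set.

{U1}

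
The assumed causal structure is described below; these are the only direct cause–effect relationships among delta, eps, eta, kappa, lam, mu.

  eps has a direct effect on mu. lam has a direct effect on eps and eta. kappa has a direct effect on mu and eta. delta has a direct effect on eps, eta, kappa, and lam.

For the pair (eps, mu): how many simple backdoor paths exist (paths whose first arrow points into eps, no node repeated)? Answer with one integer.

A backdoor path from eps to mu is any simple undirected path whose first edge points into eps (i.e. leaves eps via a parent).
Parents of eps: {delta, lam}.
Enumerating:
  P1: eps <- delta -> lam -> eta <- kappa -> mu
  P2: eps <- delta -> kappa -> mu
  P3: eps <- delta -> eta <- kappa -> mu
  P4: eps <- lam <- delta -> kappa -> mu
  P5: eps <- lam <- delta -> eta <- kappa -> mu
  P6: eps <- lam -> eta <- delta -> kappa -> mu
  P7: eps <- lam -> eta <- kappa -> mu
That exhausts the simple backdoor paths. Count: 7.

7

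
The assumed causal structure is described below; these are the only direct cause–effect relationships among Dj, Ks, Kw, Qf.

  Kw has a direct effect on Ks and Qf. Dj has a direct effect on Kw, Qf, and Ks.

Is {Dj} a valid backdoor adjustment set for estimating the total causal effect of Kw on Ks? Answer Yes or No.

Backdoor paths from Kw to Ks (paths whose first edge points into Kw):
  P1: Kw <- Dj -> Ks
Condition 1 (no descendant of Kw in the set): holds — descendants of Kw are {Ks, Qf}; none are in {Dj}.
Condition 2 (every backdoor path blocked by {Dj}):
  P1: blocked at fork node Dj ∈ conditioning set.
{Dj} satisfies the backdoor criterion.

Yes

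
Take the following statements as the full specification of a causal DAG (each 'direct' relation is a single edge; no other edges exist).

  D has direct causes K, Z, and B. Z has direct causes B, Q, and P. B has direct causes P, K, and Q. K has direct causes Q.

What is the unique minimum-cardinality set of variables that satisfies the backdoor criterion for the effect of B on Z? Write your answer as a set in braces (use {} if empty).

Variables eligible for adjustment (non-descendants of B, excluding B and Z): {K, P, Q}.
Backdoor paths from B to Z:
  P1: B <- Q -> K -> D <- Z
  P2: B <- Q -> Z
  P3: B <- P -> Z
  P4: B <- K <- Q -> Z
  P5: B <- K -> D <- Z
The empty set is not sufficient: P2 (B <- Q -> Z) has no collider blocking it and no conditioned non-collider, so it is open.
Try {P, Q}:
  P1: blocked at fork node Q ∈ conditioning set.
  P2: blocked at fork node Q ∈ conditioning set.
  P3: blocked at fork node P ∈ conditioning set.
  P4: blocked at fork node Q ∈ conditioning set.
  P5: blocked at collider D (neither it nor any descendant is in the conditioning set).
{P, Q} contains no descendant of B and blocks every backdoor path.
Every element of {P, Q} is needed (dropping P leaves P3 open; dropping Q leaves P2 open), so no proper subset is valid.
Among all size-2 subsets of the eligible variables, only {P, Q} blocks every backdoor path, so it is the unique smallest valid adjustment set.

{P, Q}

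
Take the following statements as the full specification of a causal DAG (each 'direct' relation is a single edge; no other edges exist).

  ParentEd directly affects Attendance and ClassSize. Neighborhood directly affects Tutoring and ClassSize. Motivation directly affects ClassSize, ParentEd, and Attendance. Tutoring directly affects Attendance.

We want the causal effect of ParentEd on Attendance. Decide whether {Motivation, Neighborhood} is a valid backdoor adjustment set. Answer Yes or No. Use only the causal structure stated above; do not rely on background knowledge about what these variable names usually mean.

Backdoor paths from ParentEd to Attendance (paths whose first edge points into ParentEd):
  P1: ParentEd <- Motivation -> Attendance
  P2: ParentEd <- Motivation -> ClassSize <- Neighborhood -> Tutoring -> Attendance
Condition 1 (no descendant of ParentEd in the set): holds — descendants of ParentEd are {Attendance, ClassSize}; none are in {Motivation, Neighborhood}.
Condition 2 (every backdoor path blocked by {Motivation, Neighborhood}):
  P1: blocked at fork node Motivation ∈ conditioning set.
  P2: blocked at fork node Motivation ∈ conditioning set.
{Motivation, Neighborhood} satisfies the backdoor criterion.

Yes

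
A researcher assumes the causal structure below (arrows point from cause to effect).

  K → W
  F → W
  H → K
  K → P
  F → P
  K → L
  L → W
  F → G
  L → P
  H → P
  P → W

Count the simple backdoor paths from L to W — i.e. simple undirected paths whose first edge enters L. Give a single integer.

A backdoor path from L to W is any simple undirected path whose first edge points into L (i.e. leaves L via a parent).
Parents of L: {K}.
Enumerating:
  P1: L <- K <- H -> P <- F -> W
  P2: L <- K <- H -> P -> W
  P3: L <- K -> P <- F -> W
  P4: L <- K -> P -> W
  P5: L <- K -> W
That exhausts the simple backdoor paths. Count: 5.

5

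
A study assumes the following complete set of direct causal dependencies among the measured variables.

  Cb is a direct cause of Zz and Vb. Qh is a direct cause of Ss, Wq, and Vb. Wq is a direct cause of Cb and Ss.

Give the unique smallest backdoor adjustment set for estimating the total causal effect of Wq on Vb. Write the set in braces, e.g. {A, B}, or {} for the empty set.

Variables eligible for adjustment (non-descendants of Wq, excluding Wq and Vb): {Qh}.
Backdoor paths from Wq to Vb:
  P1: Wq <- Qh -> Vb
The empty set is not sufficient: P1 (Wq <- Qh -> Vb) has no collider blocking it and no conditioned non-collider, so it is open.
Try {Qh}:
  P1: blocked at fork node Qh ∈ conditioning set.
{Qh} contains no descendant of Wq and blocks every backdoor path.
{Qh} is the unique smallest valid adjustment set.

{Qh}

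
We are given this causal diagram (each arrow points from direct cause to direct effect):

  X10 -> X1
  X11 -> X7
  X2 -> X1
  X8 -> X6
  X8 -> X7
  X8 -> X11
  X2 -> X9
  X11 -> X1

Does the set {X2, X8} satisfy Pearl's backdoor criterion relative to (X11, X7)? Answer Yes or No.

Backdoor paths from X11 to X7 (paths whose first edge points into X11):
  P1: X11 <- X8 -> X7
Condition 1 (no descendant of X11 in the set): holds — descendants of X11 are {X1, X7}; none are in {X2, X8}.
Condition 2 (every backdoor path blocked by {X2, X8}):
  P1: blocked at fork node X8 ∈ conditioning set.
{X2, X8} satisfies the backdoor criterion.

Yes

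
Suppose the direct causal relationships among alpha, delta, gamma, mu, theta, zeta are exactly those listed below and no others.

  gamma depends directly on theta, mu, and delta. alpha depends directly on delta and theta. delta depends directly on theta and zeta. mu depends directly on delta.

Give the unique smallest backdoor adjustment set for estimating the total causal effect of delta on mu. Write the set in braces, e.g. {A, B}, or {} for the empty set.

Variables eligible for adjustment (non-descendants of delta, excluding delta and mu): {theta, zeta}.
Backdoor paths from delta to mu:
  P1: delta <- theta -> gamma <- mu
Each backdoor path contains an unconditioned collider, so every path is already blocked with the empty conditioning set:
  P1: blocked at collider gamma (neither it nor any descendant is in the conditioning set).
The empty set is therefore the unique smallest valid set.

{}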